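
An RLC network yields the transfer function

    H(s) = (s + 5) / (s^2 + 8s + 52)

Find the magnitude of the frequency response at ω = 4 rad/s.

Substitute s = j4: numerator = 5 + j4, denominator = 36 + j32.
|H(j4)| = |5 + j4| / |36 + j32| = 6.4031 / 48.166 ≈ 0.1329.

|H(j4)| ≈ 0.1329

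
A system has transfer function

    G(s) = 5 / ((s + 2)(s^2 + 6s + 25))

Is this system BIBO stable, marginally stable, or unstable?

stable

The poles can be read from the denominator factors: s = -2, -3 + 4j, -3 - 4j.
Since all poles lie strictly in the left half-plane, the system is stable.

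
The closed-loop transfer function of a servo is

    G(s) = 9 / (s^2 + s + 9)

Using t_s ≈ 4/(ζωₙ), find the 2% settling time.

Comparing s^2 + s + 9 to s^2 + 2ζωₙs + ωₙ²: ωₙ = 3 rad/s and ζ = 1/(2·3) ≈ 0.1667.
ζωₙ = 1/2 = 0.5, so t_s ≈ 4/(ζωₙ) = 4/0.5 = 8 s.

t_s ≈ 8 s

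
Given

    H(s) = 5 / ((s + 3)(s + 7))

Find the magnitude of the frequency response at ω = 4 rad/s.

Substitute s = j4: numerator = 5, denominator = 5 + j40.
|H(j4)| = |5| / |5 + j40| = 5 / 40.311 ≈ 0.1240.

|H(j4)| ≈ 0.1240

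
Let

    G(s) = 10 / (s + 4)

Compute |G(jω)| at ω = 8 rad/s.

Substitute s = j8: numerator = 10, denominator = 4 + j8.
|G(j8)| = |10| / |4 + j8| = 10 / 8.9443 ≈ 1.118.

|G(j8)| ≈ 1.118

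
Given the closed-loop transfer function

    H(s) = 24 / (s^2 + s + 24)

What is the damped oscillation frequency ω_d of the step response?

Comparing s^2 + s + 24 to s^2 + 2ζωₙs + ωₙ²: ωₙ = √24 ≈ 4.899 rad/s and ζ = 1/(2·√24) ≈ 0.1021.
ζωₙ = 1/2 = 0.5, so ω_d = ωₙ√(1−ζ²) = √(ωₙ² − (ζωₙ)²) = √(24 − 0.5²) = √23.75 ≈ 4.873 rad/s.

ω_d ≈ 4.873 rad/s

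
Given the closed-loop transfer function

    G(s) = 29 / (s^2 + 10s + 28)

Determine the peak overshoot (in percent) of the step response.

Comparing s^2 + 10s + 28 to s^2 + 2ζωₙs + ωₙ²: ωₙ = √28 ≈ 5.292 rad/s and ζ = 10/(2·√28) ≈ 0.9449.
%OS = 100·exp(−πζ/√(1−ζ²)) = 100·exp(−π·0.9449/√(1−0.9449²)) ≈ 0.0115%.

%OS ≈ 0.0115%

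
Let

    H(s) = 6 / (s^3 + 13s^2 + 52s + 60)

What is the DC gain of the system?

H(0) = 1/10 ≈ 0.1000

Set s = 0: H(0) = (6) / (60) = 1/10.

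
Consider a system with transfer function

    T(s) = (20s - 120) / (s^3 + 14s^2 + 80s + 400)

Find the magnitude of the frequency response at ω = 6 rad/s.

Substitute s = j6: numerator = -120 + j120, denominator = -104 + j264.
|T(j6)| = |-120 + j120| / |-104 + j264| = 169.71 / 283.75 ≈ 0.5981.

|T(j6)| ≈ 0.5981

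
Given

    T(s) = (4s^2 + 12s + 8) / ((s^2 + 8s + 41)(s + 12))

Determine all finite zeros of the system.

s = -1, -2

Set the numerator to zero: 4s^2 + 12s + 8 = 0, i.e. 4·(s^2 + 3s + 2) = 0.
Factoring: (s + 1)(s + 2) = 0.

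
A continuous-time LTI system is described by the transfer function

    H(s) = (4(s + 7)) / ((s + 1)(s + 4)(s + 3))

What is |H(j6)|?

|H(j6)| ≈ 0.1253

Substitute s = j6: numerator = 28 + j24, denominator = -276 - j102.
|H(j6)| = |28 + j24| / |-276 - j102| = 36.878 / 294.24 ≈ 0.1253.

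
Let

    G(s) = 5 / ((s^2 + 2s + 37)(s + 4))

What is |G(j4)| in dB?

Substitute s = j4: numerator = 5, denominator = 52 + j116.
|G(j4)| = |5| / |52 + j116| = 5 / 127.12 ≈ 0.03933.
In decibels: 20·log₁₀(0.03933) ≈ -28.1 dB.

|G(j4)|_dB ≈ -28.1 dB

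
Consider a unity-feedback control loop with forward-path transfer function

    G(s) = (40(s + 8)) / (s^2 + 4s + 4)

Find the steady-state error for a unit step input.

e_ss = 0.01235

G(s) has no poles at the origin.
This is a Type 0 system. Kp = lim_{s→0} G(s) = 320/4 = 80.
e_ss = 1/(1 + Kp) = 1/(1 + 80) = 1/81 ≈ 0.01235.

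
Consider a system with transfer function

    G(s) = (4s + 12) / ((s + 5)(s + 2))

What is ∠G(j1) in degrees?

At s = j1: numerator = 12 + j4, denominator = 9 + j7.
∠G = ∠num − ∠den = 18.435° − (37.875°) = -19.44°.

∠G(j1) ≈ -19.44°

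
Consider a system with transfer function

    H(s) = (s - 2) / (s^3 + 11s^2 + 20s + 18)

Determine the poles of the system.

The poles are the roots of the denominator s^3 + 11s^2 + 20s + 18 = 0.
Trying s = -9: the polynomial evaluates to 0, so (s + 9) is a factor.
Dividing out leaves s^2 + 2s + 2 = 0.
The quadratic formula then gives s = -1 ± 1j.

s = -1 ± j, -9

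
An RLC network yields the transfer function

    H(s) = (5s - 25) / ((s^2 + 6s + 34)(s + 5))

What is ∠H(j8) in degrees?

At s = j8: numerator = -25 + j40, denominator = -534.
∠H = ∠num − ∠den = 122.01° − (180°) = -57.99°.

∠H(j8) ≈ -57.99°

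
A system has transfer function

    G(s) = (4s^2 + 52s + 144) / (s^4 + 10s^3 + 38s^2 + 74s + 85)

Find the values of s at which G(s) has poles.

The poles are the roots of the denominator s^4 + 10s^3 + 38s^2 + 74s + 85 = 0.
No real roots exist; factor into two real quadratics: (s^2 + 2s + 5)(s^2 + 8s + 17) = 0.
Each quadratic gives a conjugate pair via the quadratic formula.

s = -1 + 2j, -1 - 2j, -4 + j, -4 - j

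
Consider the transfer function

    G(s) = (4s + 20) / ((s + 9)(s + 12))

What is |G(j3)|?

|G(j3)| ≈ 0.1988

Substitute s = j3: numerator = 20 + j12, denominator = 99 + j63.
|G(j3)| = |20 + j12| / |99 + j63| = 23.324 / 117.35 ≈ 0.1988.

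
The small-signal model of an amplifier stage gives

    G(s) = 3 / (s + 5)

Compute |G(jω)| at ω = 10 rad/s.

|G(j10)| ≈ 0.2683

Substitute s = j10: numerator = 3, denominator = 5 + j10.
|G(j10)| = |3| / |5 + j10| = 3 / 11.180 ≈ 0.2683.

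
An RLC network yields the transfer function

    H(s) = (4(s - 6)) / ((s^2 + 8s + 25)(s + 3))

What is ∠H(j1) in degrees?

At s = j1: numerator = -24 + j4, denominator = 64 + j48.
∠H = ∠num − ∠den = 170.54° − (36.870°) = 133.7°.

∠H(j1) ≈ 133.7°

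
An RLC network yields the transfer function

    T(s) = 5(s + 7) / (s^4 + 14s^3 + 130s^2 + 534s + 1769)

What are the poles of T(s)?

The poles are the roots of the denominator s^4 + 14s^3 + 130s^2 + 534s + 1769 = 0.
No real roots exist; factor into two real quadratics: (s^2 + 10s + 61)(s^2 + 4s + 29) = 0.
Each quadratic gives a conjugate pair via the quadratic formula.

s = -5 ± 6j, -2 ± 5j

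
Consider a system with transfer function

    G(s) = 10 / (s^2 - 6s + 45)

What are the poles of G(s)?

s = 3 + 6j, 3 - 6j

The poles are the roots of the denominator s^2 - 6s + 45 = 0.
Using the quadratic formula: s = (6 ± √(-144))/2 = 3 ± 6j.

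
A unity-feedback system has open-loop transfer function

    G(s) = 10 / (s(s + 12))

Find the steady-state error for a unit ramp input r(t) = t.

e_ss = 1.200

G(s) has one pole at the origin.
This is a Type 1 system. Kv = lim_{s→0} s·G(s) = 10/12 = 5/6.
e_ss = 1/Kv = 1/(5/6) = 6/5 ≈ 1.200.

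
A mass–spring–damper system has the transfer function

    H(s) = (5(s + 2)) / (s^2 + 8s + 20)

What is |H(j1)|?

Substitute s = j1: numerator = 10 + j5, denominator = 19 + j8.
|H(j1)| = |10 + j5| / |19 + j8| = 11.180 / 20.616 ≈ 0.5423.

|H(j1)| ≈ 0.5423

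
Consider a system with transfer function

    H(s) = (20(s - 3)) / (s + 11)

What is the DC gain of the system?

H(0) = -60/11 ≈ -5.455

At s = 0 each factor (s + a) contributes a and each (s^2 + bs + c) contributes c.
H(0) = 20·(-3) / ((11)) = -60/11 = -60/11.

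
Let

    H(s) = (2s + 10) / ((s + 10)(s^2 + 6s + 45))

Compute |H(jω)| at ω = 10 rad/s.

Substitute s = j10: numerator = 10 + j20, denominator = -1150 + j50.
|H(j10)| = |10 + j20| / |-1150 + j50| = 22.361 / 1151.1 ≈ 0.01943.

|H(j10)| ≈ 0.01943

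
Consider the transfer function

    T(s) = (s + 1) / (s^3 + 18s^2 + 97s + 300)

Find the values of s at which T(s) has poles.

s = -3 ± 4j, -12

The poles are the roots of the denominator s^3 + 18s^2 + 97s + 300 = 0.
Trying s = -12: the polynomial evaluates to 0, so (s + 12) is a factor.
Dividing out leaves s^2 + 6s + 25 = 0.
The quadratic formula then gives s = -3 ± 4j.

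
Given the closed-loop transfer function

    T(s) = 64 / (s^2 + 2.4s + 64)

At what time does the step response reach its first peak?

t_p ≈ 0.3972 s

Comparing s^2 + 2.4s + 64 to s^2 + 2ζωₙs + ωₙ²: ωₙ = 8 rad/s and ζ = 2.4/(2·8) = 0.15.
ζωₙ = 2.4/2 = 1.2, so ω_d = ωₙ√(1−ζ²) = √(ωₙ² − (ζωₙ)²) = √(64 − 1.2²) = √62.56 ≈ 7.909 rad/s.
t_p = π/ω_d = π/7.909 ≈ 0.3972 s.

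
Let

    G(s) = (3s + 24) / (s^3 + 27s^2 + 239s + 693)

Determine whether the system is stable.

stable

The denominator s^3 + 27s^2 + 239s + 693 factors as (s + 11)(s + 9)(s + 7), giving poles at s = -11, -9, -7.
Since all poles lie strictly in the left half-plane, the system is stable.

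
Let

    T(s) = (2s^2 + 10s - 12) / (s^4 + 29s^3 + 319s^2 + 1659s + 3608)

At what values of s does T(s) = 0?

Set the numerator to zero: 2s^2 + 10s - 12 = 0, i.e. 2·(s^2 + 5s - 6) = 0.
Factoring: (s + 6)(s - 1) = 0.

s = -6, 1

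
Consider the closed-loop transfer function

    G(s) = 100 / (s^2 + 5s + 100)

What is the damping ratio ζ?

ζ = 0.25

Compare the denominator to the standard form s^2 + 2ζωₙs + ωₙ².
ωₙ² = 100, so ωₙ = 10 rad/s.
2ζωₙ = 5, so ζ = 5/(2·10) = 0.25.
With ζ = 0.25 the response is underdamped.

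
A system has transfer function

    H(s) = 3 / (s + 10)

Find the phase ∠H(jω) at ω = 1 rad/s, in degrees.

∠H(j1) ≈ -5.711°

At s = j1: numerator = 3, denominator = 10 + j1.
∠H = ∠num − ∠den = 0° − (5.7106°) = -5.711°.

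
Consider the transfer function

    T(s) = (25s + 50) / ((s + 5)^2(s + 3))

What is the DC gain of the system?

T(0) = 2/3 ≈ 0.6667

Set s = 0: T(0) = (50) / (75) = 2/3.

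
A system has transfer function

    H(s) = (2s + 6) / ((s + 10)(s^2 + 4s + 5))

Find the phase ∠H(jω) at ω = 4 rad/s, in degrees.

∠H(j4) ≈ -93.18°

At s = j4: numerator = 6 + j8, denominator = -174 + j116.
∠H = ∠num − ∠den = 53.130° − (146.31°) = -93.18°.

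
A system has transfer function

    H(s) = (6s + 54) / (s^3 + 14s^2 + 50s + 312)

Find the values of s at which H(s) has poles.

The poles are the roots of the denominator s^3 + 14s^2 + 50s + 312 = 0.
Trying s = -12: the polynomial evaluates to 0, so (s + 12) is a factor.
Dividing out leaves s^2 + 2s + 26 = 0.
The quadratic formula then gives s = -1 ± 5j.

s = -1 ± 5j, -12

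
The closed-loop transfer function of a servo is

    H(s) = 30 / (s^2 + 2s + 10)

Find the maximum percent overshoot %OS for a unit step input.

Comparing s^2 + 2s + 10 to s^2 + 2ζωₙs + ωₙ²: ωₙ = √10 ≈ 3.162 rad/s and ζ = 2/(2·√10) ≈ 0.3162.
%OS = 100·exp(−πζ/√(1−ζ²)) = 100·exp(−π·0.3162/√(1−0.3162²)) ≈ 35.1%.

%OS ≈ 35.1%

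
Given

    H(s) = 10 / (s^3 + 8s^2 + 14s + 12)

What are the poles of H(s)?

s = -1 ± j, -6

The poles are the roots of the denominator s^3 + 8s^2 + 14s + 12 = 0.
Trying s = -6: the polynomial evaluates to 0, so (s + 6) is a factor.
Dividing out leaves s^2 + 2s + 2 = 0.
The quadratic formula then gives s = -1 ± 1j.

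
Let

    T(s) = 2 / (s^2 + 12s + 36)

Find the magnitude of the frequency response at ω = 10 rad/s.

Substitute s = j10: numerator = 2, denominator = -64 + j120.
|T(j10)| = |2| / |-64 + j120| = 2 / 136 ≈ 0.01471.

|T(j10)| ≈ 0.01471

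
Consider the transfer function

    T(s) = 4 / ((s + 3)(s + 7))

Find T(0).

T(0) = 4/21 ≈ 0.1905

At s = 0 each factor (s + a) contributes a and each (s^2 + bs + c) contributes c.
T(0) = 4·1 / ((3) · (7)) = 4/21 = 4/21.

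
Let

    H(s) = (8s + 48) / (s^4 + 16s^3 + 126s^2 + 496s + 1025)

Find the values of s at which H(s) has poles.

s = -5 ± 4j, -3 ± 4j

The poles are the roots of the denominator s^4 + 16s^3 + 126s^2 + 496s + 1025 = 0.
No real roots exist; factor into two real quadratics: (s^2 + 10s + 41)(s^2 + 6s + 25) = 0.
Each quadratic gives a conjugate pair via the quadratic formula.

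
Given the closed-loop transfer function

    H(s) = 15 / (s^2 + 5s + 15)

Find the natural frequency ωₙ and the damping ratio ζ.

Compare the denominator to the standard form s^2 + 2ζωₙs + ωₙ².
ωₙ² = 15, so ωₙ = √15 ≈ 3.873 rad/s.
2ζωₙ = 5, so ζ = 5/(2·√15) ≈ 0.6455.
With ζ = 0.6455 the response is underdamped.

ωₙ ≈ 3.873 rad/s, ζ ≈ 0.6455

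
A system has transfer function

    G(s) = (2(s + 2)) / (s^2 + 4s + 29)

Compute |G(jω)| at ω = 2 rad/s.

|G(j2)| ≈ 0.2155

Substitute s = j2: numerator = 4 + j4, denominator = 25 + j8.
|G(j2)| = |4 + j4| / |25 + j8| = 5.6569 / 26.249 ≈ 0.2155.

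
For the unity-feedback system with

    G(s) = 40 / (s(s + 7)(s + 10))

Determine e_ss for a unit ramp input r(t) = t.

G(s) has one pole at the origin.
This is a Type 1 system. Kv = lim_{s→0} s·G(s) = 40/70 = 4/7.
e_ss = 1/Kv = 1/(4/7) = 7/4 ≈ 1.750.

e_ss = 1.750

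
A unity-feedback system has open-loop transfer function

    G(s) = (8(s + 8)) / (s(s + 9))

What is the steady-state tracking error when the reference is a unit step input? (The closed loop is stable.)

G(s) has one pole at the origin.
This is a Type 1 system; for a step input the steady-state error is zero.

e_ss = 0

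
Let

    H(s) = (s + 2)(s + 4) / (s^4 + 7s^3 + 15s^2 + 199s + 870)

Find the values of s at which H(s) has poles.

s = 2 ± 5j, -5, -6

The poles are the roots of the denominator s^4 + 7s^3 + 15s^2 + 199s + 870 = 0.
Trying s = -5: the polynomial evaluates to 0, so (s + 5) is a factor.
Dividing out leaves s^3 + 2s^2 + 5s + 174 = 0.
This factors further as (s^2 - 4s + 29)(s + 6) = 0.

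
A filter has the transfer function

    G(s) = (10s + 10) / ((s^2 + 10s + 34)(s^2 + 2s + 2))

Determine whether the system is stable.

stable

The poles can be read from the denominator factors: s = -5 ± 3j, -1 ± j.
Since all poles lie strictly in the left half-plane, the system is stable.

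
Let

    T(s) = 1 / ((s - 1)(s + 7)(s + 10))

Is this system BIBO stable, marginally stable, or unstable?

The poles can be read from the denominator factors: s = 1, -7, -10.
Since the pole(s) at s = 1 lie in the right half-plane, the system is unstable.

unstable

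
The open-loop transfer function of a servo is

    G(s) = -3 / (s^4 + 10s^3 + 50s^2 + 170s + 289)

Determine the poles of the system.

s = -4 ± j, -1 ± 4j

The poles are the roots of the denominator s^4 + 10s^3 + 50s^2 + 170s + 289 = 0.
No real roots exist; factor into two real quadratics: (s^2 + 8s + 17)(s^2 + 2s + 17) = 0.
Each quadratic gives a conjugate pair via the quadratic formula.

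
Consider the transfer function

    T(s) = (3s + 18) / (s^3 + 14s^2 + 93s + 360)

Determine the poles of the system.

s = -3 ± 6j, -8

The poles are the roots of the denominator s^3 + 14s^2 + 93s + 360 = 0.
Trying s = -8: the polynomial evaluates to 0, so (s + 8) is a factor.
Dividing out leaves s^2 + 6s + 45 = 0.
The quadratic formula then gives s = -3 ± 6j.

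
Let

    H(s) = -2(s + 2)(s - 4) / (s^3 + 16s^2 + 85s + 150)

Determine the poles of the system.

The poles are the roots of the denominator s^3 + 16s^2 + 85s + 150 = 0.
Trying s = -5: the polynomial evaluates to 0, so (s + 5) is a factor.
Dividing out leaves s^2 + 11s + 30 = 0.
Factoring the quadratic: (s + 6)(s + 5) = 0.

s = -5, -6, -5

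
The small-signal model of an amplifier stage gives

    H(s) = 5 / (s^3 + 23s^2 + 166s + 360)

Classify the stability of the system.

stable

The denominator s^3 + 23s^2 + 166s + 360 factors as (s + 9)(s + 10)(s + 4), giving poles at s = -9, -10, -4.
Since all poles lie strictly in the left half-plane, the system is stable.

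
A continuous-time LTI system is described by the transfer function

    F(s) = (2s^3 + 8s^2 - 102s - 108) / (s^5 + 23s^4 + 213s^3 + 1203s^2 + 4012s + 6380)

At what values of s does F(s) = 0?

Set the numerator to zero: 2s^3 + 8s^2 - 102s - 108 = 0, i.e. 2·(s^3 + 4s^2 - 51s - 54) = 0.
Factoring: (s + 9)(s + 1)(s - 6) = 0.

s = -9, -1, 6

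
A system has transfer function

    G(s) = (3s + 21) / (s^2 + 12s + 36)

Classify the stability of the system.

The denominator s^2 + 12s + 36 factors as (s + 6)^2, giving poles at s = -6, -6.
Since all poles lie strictly in the left half-plane, the system is stable.

stable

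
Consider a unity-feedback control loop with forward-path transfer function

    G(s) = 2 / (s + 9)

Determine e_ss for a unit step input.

G(s) has no poles at the origin.
This is a Type 0 system. Kp = lim_{s→0} G(s) = 2/9.
e_ss = 1/(1 + Kp) = 1/(1 + 2/9) = 9/11 ≈ 0.8182.

e_ss = 0.8182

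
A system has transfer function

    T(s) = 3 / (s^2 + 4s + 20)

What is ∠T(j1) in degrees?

At s = j1: numerator = 3, denominator = 19 + j4.
∠T = ∠num − ∠den = 0° − (11.889°) = -11.89°.

∠T(j1) ≈ -11.89°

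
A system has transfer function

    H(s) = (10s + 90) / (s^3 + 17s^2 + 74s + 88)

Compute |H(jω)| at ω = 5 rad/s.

Substitute s = j5: numerator = 90 + j50, denominator = -337 + j245.
|H(j5)| = |90 + j50| / |-337 + j245| = 102.96 / 416.65 ≈ 0.2471.

|H(j5)| ≈ 0.2471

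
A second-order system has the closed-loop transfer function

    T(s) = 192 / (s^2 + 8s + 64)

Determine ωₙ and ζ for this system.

Compare the denominator to the standard form s^2 + 2ζωₙs + ωₙ².
ωₙ² = 64, so ωₙ = 8 rad/s.
2ζωₙ = 8, so ζ = 8/(2·8) = 0.5.
With ζ = 0.5 the response is underdamped.

ωₙ = 8 rad/s, ζ = 0.5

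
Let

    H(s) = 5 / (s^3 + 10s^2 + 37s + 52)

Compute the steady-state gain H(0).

H(0) = 5/52 ≈ 0.09615

Set s = 0: H(0) = (5) / (52) = 5/52.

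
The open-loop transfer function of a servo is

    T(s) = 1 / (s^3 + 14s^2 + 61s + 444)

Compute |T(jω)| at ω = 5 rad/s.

|T(j5)| ≈ 0.004924

Substitute s = j5: numerator = 1, denominator = 94 + j180.
|T(j5)| = |1| / |94 + j180| = 1 / 203.07 ≈ 0.004924.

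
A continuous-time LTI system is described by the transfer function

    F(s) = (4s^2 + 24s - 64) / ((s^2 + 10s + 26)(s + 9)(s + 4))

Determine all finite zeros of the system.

s = -8, 2

Set the numerator to zero: 4s^2 + 24s - 64 = 0, i.e. 4·(s^2 + 6s - 16) = 0.
Factoring: (s + 8)(s - 2) = 0.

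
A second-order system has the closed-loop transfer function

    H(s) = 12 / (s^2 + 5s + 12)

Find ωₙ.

ωₙ ≈ 3.464 rad/s

Compare the denominator to the standard form s^2 + 2ζωₙs + ωₙ².
ωₙ² = 12, so ωₙ = √12 ≈ 3.464 rad/s.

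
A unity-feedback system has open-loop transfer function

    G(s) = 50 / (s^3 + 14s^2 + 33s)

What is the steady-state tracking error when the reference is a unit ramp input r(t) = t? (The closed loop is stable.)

G(s) has one pole at the origin.
This is a Type 1 system. Kv = lim_{s→0} s·G(s) = 50/33.
e_ss = 1/Kv = 1/(50/33) = 33/50 ≈ 0.6600.

e_ss = 0.6600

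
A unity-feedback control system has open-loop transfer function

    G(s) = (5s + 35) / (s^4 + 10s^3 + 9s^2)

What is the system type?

Factor s from the denominator: s^4 + 10s^3 + 9s^2 = s^2·(s^2 + 10s + 9).
There are 2 poles at the origin, so the system is Type 2.

Type 2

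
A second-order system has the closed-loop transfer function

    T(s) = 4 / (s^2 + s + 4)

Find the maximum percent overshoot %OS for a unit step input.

Comparing s^2 + s + 4 to s^2 + 2ζωₙs + ωₙ²: ωₙ = 2 rad/s and ζ = 1/(2·2) = 0.25.
%OS = 100·exp(−πζ/√(1−ζ²)) = 100·exp(−π·0.25/√(1−0.25²)) ≈ 44.4%.

%OS ≈ 44.4%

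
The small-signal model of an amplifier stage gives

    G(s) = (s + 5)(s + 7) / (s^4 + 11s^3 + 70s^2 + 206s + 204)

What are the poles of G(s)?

The poles are the roots of the denominator s^4 + 11s^3 + 70s^2 + 206s + 204 = 0.
Trying s = -3: the polynomial evaluates to 0, so (s + 3) is a factor.
Dividing out leaves s^3 + 8s^2 + 46s + 68 = 0.
This factors further as (s^2 + 6s + 34)(s + 2) = 0.

s = -3 + 5j, -3 - 5j, -3, -2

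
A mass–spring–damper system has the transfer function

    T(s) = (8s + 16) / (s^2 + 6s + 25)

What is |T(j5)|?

Substitute s = j5: numerator = 16 + j40, denominator = j30.
|T(j5)| = |16 + j40| / |j30| = 43.081 / 30 ≈ 1.436.

|T(j5)| ≈ 1.436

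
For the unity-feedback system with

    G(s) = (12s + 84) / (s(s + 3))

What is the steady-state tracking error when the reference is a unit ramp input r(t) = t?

G(s) has one pole at the origin.
This is a Type 1 system. Kv = lim_{s→0} s·G(s) = 84/3 = 28.
e_ss = 1/Kv = 1/(28) = 1/28 ≈ 0.03571.

e_ss = 0.03571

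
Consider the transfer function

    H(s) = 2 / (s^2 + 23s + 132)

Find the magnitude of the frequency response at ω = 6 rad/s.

Substitute s = j6: numerator = 2, denominator = 96 + j138.
|H(j6)| = |2| / |96 + j138| = 2 / 168.11 ≈ 0.01190.

|H(j6)| ≈ 0.01190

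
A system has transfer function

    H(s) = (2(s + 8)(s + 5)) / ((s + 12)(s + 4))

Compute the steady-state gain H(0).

H(0) = 5/3 ≈ 1.667

At s = 0 each factor (s + a) contributes a and each (s^2 + bs + c) contributes c.
H(0) = 2·(8) · (5) / ((12) · (4)) = 80/48 = 5/3.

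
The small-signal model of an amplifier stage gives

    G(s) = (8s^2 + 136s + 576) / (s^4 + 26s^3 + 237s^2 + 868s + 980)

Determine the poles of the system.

s = -7, -10, -7, -2

The poles are the roots of the denominator s^4 + 26s^3 + 237s^2 + 868s + 980 = 0.
Trying s = -7: the polynomial evaluates to 0, so (s + 7) is a factor.
Dividing out leaves s^3 + 19s^2 + 104s + 140 = 0.
This factors further as (s + 10)(s + 7)(s + 2) = 0.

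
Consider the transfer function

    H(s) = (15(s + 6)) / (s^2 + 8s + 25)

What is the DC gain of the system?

H(0) = 18/5 ≈ 3.600

Set s = 0: H(0) = (90) / (25) = 18/5.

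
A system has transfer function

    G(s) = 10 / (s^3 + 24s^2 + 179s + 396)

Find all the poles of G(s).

s = -9, -11, -4

The poles are the roots of the denominator s^3 + 24s^2 + 179s + 396 = 0.
Trying s = -9: the polynomial evaluates to 0, so (s + 9) is a factor.
Dividing out leaves s^2 + 15s + 44 = 0.
Factoring the quadratic: (s + 11)(s + 4) = 0.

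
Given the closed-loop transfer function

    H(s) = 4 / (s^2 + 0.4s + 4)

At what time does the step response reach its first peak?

t_p ≈ 1.579 s

Comparing s^2 + 0.4s + 4 to s^2 + 2ζωₙs + ωₙ²: ωₙ = 2 rad/s and ζ = 0.4/(2·2) = 0.1.
ζωₙ = 0.4/2 = 0.2, so ω_d = ωₙ√(1−ζ²) = √(ωₙ² − (ζωₙ)²) = √(4 − 0.2²) = √3.96 ≈ 1.990 rad/s.
t_p = π/ω_d = π/1.990 ≈ 1.579 s.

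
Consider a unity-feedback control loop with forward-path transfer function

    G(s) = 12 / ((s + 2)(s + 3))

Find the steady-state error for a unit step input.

e_ss = 0.3333

G(s) has no poles at the origin.
This is a Type 0 system. Kp = lim_{s→0} G(s) = 12/6 = 2.
e_ss = 1/(1 + Kp) = 1/(1 + 2) = 1/3 ≈ 0.3333.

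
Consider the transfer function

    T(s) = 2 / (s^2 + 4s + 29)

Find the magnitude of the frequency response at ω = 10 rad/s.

|T(j10)| ≈ 0.02454

Substitute s = j10: numerator = 2, denominator = -71 + j40.
|T(j10)| = |2| / |-71 + j40| = 2 / 81.492 ≈ 0.02454.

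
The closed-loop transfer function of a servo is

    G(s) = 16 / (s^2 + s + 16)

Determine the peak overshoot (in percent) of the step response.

Comparing s^2 + s + 16 to s^2 + 2ζωₙs + ωₙ²: ωₙ = 4 rad/s and ζ = 1/(2·4) = 0.125.
%OS = 100·exp(−πζ/√(1−ζ²)) = 100·exp(−π·0.125/√(1−0.125²)) ≈ 67.3%.

%OS ≈ 67.3%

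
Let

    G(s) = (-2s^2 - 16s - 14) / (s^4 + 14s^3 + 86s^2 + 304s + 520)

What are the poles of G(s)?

The poles are the roots of the denominator s^4 + 14s^3 + 86s^2 + 304s + 520 = 0.
No real roots exist; factor into two real quadratics: (s^2 + 4s + 20)(s^2 + 10s + 26) = 0.
Each quadratic gives a conjugate pair via the quadratic formula.

s = -2 ± 4j, -5 ± j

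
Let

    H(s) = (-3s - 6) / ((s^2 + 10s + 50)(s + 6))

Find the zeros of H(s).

Set the numerator to zero: -3s - 6 = 0, i.e. -3·(s + 2) = 0.
So s = -2.

s = -2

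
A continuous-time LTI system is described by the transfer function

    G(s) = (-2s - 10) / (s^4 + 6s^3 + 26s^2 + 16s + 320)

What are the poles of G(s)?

The poles are the roots of the denominator s^4 + 6s^3 + 26s^2 + 16s + 320 = 0.
No real roots exist; factor into two real quadratics: (s^2 - 2s + 10)(s^2 + 8s + 32) = 0.
Each quadratic gives a conjugate pair via the quadratic formula.

s = 1 ± 3j, -4 ± 4j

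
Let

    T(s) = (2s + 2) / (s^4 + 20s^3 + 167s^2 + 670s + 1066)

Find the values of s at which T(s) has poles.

s = -5 + j, -5 - j, -5 + 4j, -5 - 4j

The poles are the roots of the denominator s^4 + 20s^3 + 167s^2 + 670s + 1066 = 0.
No real roots exist; factor into two real quadratics: (s^2 + 10s + 26)(s^2 + 10s + 41) = 0.
Each quadratic gives a conjugate pair via the quadratic formula.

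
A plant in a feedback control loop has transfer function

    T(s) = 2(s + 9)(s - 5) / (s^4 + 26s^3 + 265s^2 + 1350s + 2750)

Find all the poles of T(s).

The poles are the roots of the denominator s^4 + 26s^3 + 265s^2 + 1350s + 2750 = 0.
Trying s = -11: the polynomial evaluates to 0, so (s + 11) is a factor.
Dividing out leaves s^3 + 15s^2 + 100s + 250 = 0.
This factors further as (s^2 + 10s + 50)(s + 5) = 0.

s = -5 + 5j, -5 - 5j, -11, -5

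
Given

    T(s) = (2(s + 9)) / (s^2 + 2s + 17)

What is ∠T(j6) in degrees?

At s = j6: numerator = 18 + j12, denominator = -19 + j12.
∠T = ∠num − ∠den = 33.690° − (147.72°) = -114.0°.

∠T(j6) ≈ -114.0°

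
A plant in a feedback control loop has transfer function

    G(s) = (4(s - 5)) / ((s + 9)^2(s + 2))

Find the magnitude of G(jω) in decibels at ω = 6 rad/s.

|G(j6)|_dB ≈ -27.5 dB

Substitute s = j6: numerator = -20 + j24, denominator = -558 + j486.
|G(j6)| = |-20 + j24| / |-558 + j486| = 31.241 / 739.97 ≈ 0.04222.
In decibels: 20·log₁₀(0.04222) ≈ -27.5 dB.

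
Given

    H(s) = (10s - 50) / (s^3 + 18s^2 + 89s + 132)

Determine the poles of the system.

s = -3, -4, -11

The poles are the roots of the denominator s^3 + 18s^2 + 89s + 132 = 0.
Trying s = -3: the polynomial evaluates to 0, so (s + 3) is a factor.
Dividing out leaves s^2 + 15s + 44 = 0.
Factoring the quadratic: (s + 4)(s + 11) = 0.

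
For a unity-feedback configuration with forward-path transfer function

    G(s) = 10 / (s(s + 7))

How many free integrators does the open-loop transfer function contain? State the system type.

Type 1

The denominator has 1 factor of s at the origin (free integrator), so this is a Type 1 system.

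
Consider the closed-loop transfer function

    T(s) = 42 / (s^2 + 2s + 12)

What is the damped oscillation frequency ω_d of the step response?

Comparing s^2 + 2s + 12 to s^2 + 2ζωₙs + ωₙ²: ωₙ = √12 ≈ 3.464 rad/s and ζ = 2/(2·√12) ≈ 0.2887.
ζωₙ = 2/2 = 1, so ω_d = ωₙ√(1−ζ²) = √(ωₙ² − (ζωₙ)²) = √(12 − 1²) = √11 ≈ 3.317 rad/s.

ω_d ≈ 3.317 rad/s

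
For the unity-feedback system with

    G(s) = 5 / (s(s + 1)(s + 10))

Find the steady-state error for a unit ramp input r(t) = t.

e_ss = 2

G(s) has one pole at the origin.
This is a Type 1 system. Kv = lim_{s→0} s·G(s) = 5/10 = 1/2.
e_ss = 1/Kv = 1/(1/2) = 2.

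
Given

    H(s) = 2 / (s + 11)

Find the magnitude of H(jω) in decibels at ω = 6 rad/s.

Substitute s = j6: numerator = 2, denominator = 11 + j6.
|H(j6)| = |2| / |11 + j6| = 2 / 12.530 ≈ 0.1596.
In decibels: 20·log₁₀(0.1596) ≈ -15.9 dB.

|H(j6)|_dB ≈ -15.9 dB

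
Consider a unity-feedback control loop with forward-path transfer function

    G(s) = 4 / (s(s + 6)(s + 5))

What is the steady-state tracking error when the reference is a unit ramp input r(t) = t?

G(s) has one pole at the origin.
This is a Type 1 system. Kv = lim_{s→0} s·G(s) = 4/30 = 2/15.
e_ss = 1/Kv = 1/(2/15) = 15/2 ≈ 7.500.

e_ss = 7.500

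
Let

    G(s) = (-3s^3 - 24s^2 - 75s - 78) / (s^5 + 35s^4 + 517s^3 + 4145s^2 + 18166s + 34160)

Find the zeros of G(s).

Set the numerator to zero: -3s^3 - 24s^2 - 75s - 78 = 0, i.e. -3·(s^3 + 8s^2 + 25s + 26) = 0.
Factoring: (s + 2)(s^2 + 6s + 13) = 0.

s = -2, -3 ± 2j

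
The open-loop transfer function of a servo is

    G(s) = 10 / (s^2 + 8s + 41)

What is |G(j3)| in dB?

Substitute s = j3: numerator = 10, denominator = 32 + j24.
|G(j3)| = |10| / |32 + j24| = 10 / 40 = 0.2500.
In decibels: 20·log₁₀(0.2500) ≈ -12.0 dB.

|G(j3)|_dB ≈ -12.0 dB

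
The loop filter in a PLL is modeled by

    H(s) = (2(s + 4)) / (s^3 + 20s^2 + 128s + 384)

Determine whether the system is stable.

stable

The denominator s^3 + 20s^2 + 128s + 384 factors as (s^2 + 8s + 32)(s + 12), giving poles at s = -4 + 4j, -4 - 4j, -12.
Since all poles lie strictly in the left half-plane, the system is stable.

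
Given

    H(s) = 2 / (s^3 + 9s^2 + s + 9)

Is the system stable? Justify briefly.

The denominator s^3 + 9s^2 + s + 9 factors as (s^2 + 1)(s + 9), giving poles at s = j, -j, -9.
Since the simple pole(s) at s = j, -j lie on the jω-axis with none in the right half-plane, the system is marginally stable.

marginally stable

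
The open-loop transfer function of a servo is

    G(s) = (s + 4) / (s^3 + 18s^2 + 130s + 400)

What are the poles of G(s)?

s = -8, -5 ± 5j

The poles are the roots of the denominator s^3 + 18s^2 + 130s + 400 = 0.
Trying s = -8: the polynomial evaluates to 0, so (s + 8) is a factor.
Dividing out leaves s^2 + 10s + 50 = 0.
The quadratic formula then gives s = -5 ± 5j.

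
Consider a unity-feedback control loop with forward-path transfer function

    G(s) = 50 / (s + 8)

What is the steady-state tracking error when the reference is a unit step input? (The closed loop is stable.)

G(s) has no poles at the origin.
This is a Type 0 system. Kp = lim_{s→0} G(s) = 50/8 = 25/4.
e_ss = 1/(1 + Kp) = 1/(1 + 25/4) = 4/29 ≈ 0.1379.

e_ss = 0.1379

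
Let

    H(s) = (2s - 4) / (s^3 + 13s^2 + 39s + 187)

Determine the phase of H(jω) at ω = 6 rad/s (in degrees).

∠H(j6) ≈ -67.90°

At s = j6: numerator = -4 + j12, denominator = -281 + j18.
∠H = ∠num − ∠den = 108.43° − (176.33°) = -67.90°.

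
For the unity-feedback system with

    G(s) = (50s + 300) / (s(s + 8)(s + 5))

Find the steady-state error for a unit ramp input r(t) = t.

e_ss = 0.1333

G(s) has one pole at the origin.
This is a Type 1 system. Kv = lim_{s→0} s·G(s) = 300/40 = 15/2.
e_ss = 1/Kv = 1/(15/2) = 2/15 ≈ 0.1333.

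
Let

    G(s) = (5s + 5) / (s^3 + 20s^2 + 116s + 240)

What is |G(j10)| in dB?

|G(j10)|_dB ≈ -30.9 dB

Substitute s = j10: numerator = 5 + j50, denominator = -1760 + j160.
|G(j10)| = |5 + j50| / |-1760 + j160| = 50.249 / 1767.3 ≈ 0.02843.
In decibels: 20·log₁₀(0.02843) ≈ -30.9 dB.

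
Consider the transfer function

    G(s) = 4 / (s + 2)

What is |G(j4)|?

Substitute s = j4: numerator = 4, denominator = 2 + j4.
|G(j4)| = |4| / |2 + j4| = 4 / 4.4721 ≈ 0.8944.

|G(j4)| ≈ 0.8944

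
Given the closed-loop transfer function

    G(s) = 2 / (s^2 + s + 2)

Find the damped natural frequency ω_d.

ω_d ≈ 1.323 rad/s

Comparing s^2 + s + 2 to s^2 + 2ζωₙs + ωₙ²: ωₙ = √2 ≈ 1.414 rad/s and ζ = 1/(2·√2) ≈ 0.3536.
ζωₙ = 1/2 = 0.5, so ω_d = ωₙ√(1−ζ²) = √(ωₙ² − (ζωₙ)²) = √(2 − 0.5²) = √1.75 ≈ 1.323 rad/s.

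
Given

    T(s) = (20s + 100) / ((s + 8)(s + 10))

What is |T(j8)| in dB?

Substitute s = j8: numerator = 100 + j160, denominator = 16 + j144.
|T(j8)| = |100 + j160| / |16 + j144| = 188.68 / 144.89 ≈ 1.302.
In decibels: 20·log₁₀(1.302) ≈ 2.29 dB.

|T(j8)|_dB ≈ 2.29 dB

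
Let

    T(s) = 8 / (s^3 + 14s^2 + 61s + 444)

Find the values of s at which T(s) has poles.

The poles are the roots of the denominator s^3 + 14s^2 + 61s + 444 = 0.
Trying s = -12: the polynomial evaluates to 0, so (s + 12) is a factor.
Dividing out leaves s^2 + 2s + 37 = 0.
The quadratic formula then gives s = -1 ± 6j.

s = -1 ± 6j, -12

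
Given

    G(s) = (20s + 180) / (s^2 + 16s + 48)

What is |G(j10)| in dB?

Substitute s = j10: numerator = 180 + j200, denominator = -52 + j160.
|G(j10)| = |180 + j200| / |-52 + j160| = 269.07 / 168.24 ≈ 1.599.
In decibels: 20·log₁₀(1.599) ≈ 4.08 dB.

|G(j10)|_dB ≈ 4.08 dB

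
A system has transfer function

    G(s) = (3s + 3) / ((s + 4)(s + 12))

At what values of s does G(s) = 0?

s = -1

Set the numerator to zero: 3s + 3 = 0, i.e. 3·(s + 1) = 0.
So s = -1.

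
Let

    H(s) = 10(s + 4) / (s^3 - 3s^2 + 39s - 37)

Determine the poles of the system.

s = 1 ± 6j, 1

The poles are the roots of the denominator s^3 - 3s^2 + 39s - 37 = 0.
Trying s = 1: the polynomial evaluates to 0, so (s - 1) is a factor.
Dividing out leaves s^2 - 2s + 37 = 0.
The quadratic formula then gives s = 1 ± 6j.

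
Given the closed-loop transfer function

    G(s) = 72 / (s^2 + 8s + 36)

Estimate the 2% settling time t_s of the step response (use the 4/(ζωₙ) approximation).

t_s ≈ 1 s

Comparing s^2 + 8s + 36 to s^2 + 2ζωₙs + ωₙ²: ωₙ = 6 rad/s and ζ = 8/(2·6) ≈ 0.6667.
ζωₙ = 8/2 = 4, so t_s ≈ 4/(ζωₙ) = 4/4 = 1 s.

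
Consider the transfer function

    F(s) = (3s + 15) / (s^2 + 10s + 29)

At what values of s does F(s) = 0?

s = -5

Set the numerator to zero: 3s + 15 = 0, i.e. 3·(s + 5) = 0.
So s = -5.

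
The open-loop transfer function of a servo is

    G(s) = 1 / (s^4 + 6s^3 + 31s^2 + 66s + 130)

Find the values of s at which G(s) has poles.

The poles are the roots of the denominator s^4 + 6s^3 + 31s^2 + 66s + 130 = 0.
No real roots exist; factor into two real quadratics: (s^2 + 2s + 10)(s^2 + 4s + 13) = 0.
Each quadratic gives a conjugate pair via the quadratic formula.

s = -1 + 3j, -1 - 3j, -2 + 3j, -2 - 3j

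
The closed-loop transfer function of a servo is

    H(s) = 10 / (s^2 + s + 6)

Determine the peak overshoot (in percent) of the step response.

Comparing s^2 + s + 6 to s^2 + 2ζωₙs + ωₙ²: ωₙ = √6 ≈ 2.449 rad/s and ζ = 1/(2·√6) ≈ 0.2041.
%OS = 100·exp(−πζ/√(1−ζ²)) = 100·exp(−π·0.2041/√(1−0.2041²)) ≈ 51.9%.

%OS ≈ 51.9%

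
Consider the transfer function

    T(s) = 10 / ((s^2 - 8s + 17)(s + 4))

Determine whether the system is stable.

unstable

The poles can be read from the denominator factors: s = 4 ± j, -4.
Since the pole(s) at s = 4 ± j lie in the right half-plane, the system is unstable.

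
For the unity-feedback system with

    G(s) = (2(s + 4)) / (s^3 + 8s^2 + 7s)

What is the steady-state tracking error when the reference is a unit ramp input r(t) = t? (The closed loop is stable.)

G(s) has one pole at the origin.
This is a Type 1 system. Kv = lim_{s→0} s·G(s) = 8/7.
e_ss = 1/Kv = 1/(8/7) = 7/8 ≈ 0.8750.

e_ss = 0.8750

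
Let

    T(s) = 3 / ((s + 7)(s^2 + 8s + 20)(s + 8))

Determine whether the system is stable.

The poles can be read from the denominator factors: s = -7, -4 ± 2j, -8.
Since all poles lie strictly in the left half-plane, the system is stable.

stable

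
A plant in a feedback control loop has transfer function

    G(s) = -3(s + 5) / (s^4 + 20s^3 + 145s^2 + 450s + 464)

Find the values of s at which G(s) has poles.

The poles are the roots of the denominator s^4 + 20s^3 + 145s^2 + 450s + 464 = 0.
Trying s = -2: the polynomial evaluates to 0, so (s + 2) is a factor.
Dividing out leaves s^3 + 18s^2 + 109s + 232 = 0.
This factors further as (s^2 + 10s + 29)(s + 8) = 0.

s = -2, -5 + 2j, -5 - 2j, -8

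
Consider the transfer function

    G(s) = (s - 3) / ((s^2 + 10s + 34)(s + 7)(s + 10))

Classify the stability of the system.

The poles can be read from the denominator factors: s = -5 ± 3j, -7, -10.
Since all poles lie strictly in the left half-plane, the system is stable.

stable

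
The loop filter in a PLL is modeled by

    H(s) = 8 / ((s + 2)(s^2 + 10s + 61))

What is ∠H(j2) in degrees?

∠H(j2) ≈ -64.33°

At s = j2: numerator = 8, denominator = 74 + j154.
∠H = ∠num − ∠den = 0° − (64.335°) = -64.33°.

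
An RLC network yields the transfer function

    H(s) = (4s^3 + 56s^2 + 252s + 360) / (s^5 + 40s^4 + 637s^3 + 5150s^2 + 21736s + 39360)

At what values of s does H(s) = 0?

Set the numerator to zero: 4s^3 + 56s^2 + 252s + 360 = 0, i.e. 4·(s^3 + 14s^2 + 63s + 90) = 0.
Factoring: (s + 3)(s + 6)(s + 5) = 0.

s = -3, -6, -5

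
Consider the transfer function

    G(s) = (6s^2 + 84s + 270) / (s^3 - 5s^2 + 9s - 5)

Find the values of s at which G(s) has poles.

The poles are the roots of the denominator s^3 - 5s^2 + 9s - 5 = 0.
Trying s = 1: the polynomial evaluates to 0, so (s - 1) is a factor.
Dividing out leaves s^2 - 4s + 5 = 0.
The quadratic formula then gives s = 2 ± 1j.

s = 2 + j, 2 - j, 1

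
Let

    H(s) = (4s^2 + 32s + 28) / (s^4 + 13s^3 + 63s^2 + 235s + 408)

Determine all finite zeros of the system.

s = -7, -1

Set the numerator to zero: 4s^2 + 32s + 28 = 0, i.e. 4·(s^2 + 8s + 7) = 0.
Factoring: (s + 7)(s + 1) = 0.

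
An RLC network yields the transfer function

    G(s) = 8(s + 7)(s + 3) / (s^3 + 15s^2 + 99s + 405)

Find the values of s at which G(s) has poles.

The poles are the roots of the denominator s^3 + 15s^2 + 99s + 405 = 0.
Trying s = -9: the polynomial evaluates to 0, so (s + 9) is a factor.
Dividing out leaves s^2 + 6s + 45 = 0.
The quadratic formula then gives s = -3 ± 6j.

s = -3 ± 6j, -9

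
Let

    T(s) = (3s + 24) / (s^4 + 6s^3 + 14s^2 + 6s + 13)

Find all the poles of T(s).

The poles are the roots of the denominator s^4 + 6s^3 + 14s^2 + 6s + 13 = 0.
No real roots exist; factor into two real quadratics: (s^2 + 1)(s^2 + 6s + 13) = 0.
Each quadratic gives a conjugate pair via the quadratic formula.

s = j, -j, -3 + 2j, -3 - 2j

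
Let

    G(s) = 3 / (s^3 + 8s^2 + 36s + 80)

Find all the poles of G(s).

The poles are the roots of the denominator s^3 + 8s^2 + 36s + 80 = 0.
Trying s = -4: the polynomial evaluates to 0, so (s + 4) is a factor.
Dividing out leaves s^2 + 4s + 20 = 0.
The quadratic formula then gives s = -2 ± 4j.

s = -2 ± 4j, -4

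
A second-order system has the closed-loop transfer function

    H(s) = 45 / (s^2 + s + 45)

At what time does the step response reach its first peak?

Comparing s^2 + s + 45 to s^2 + 2ζωₙs + ωₙ²: ωₙ = √45 ≈ 6.708 rad/s and ζ = 1/(2·√45) ≈ 0.07454.
ζωₙ = 1/2 = 0.5, so ω_d = ωₙ√(1−ζ²) = √(ωₙ² − (ζωₙ)²) = √(45 − 0.5²) = √44.75 ≈ 6.690 rad/s.
t_p = π/ω_d = π/6.690 ≈ 0.4696 s.

t_p ≈ 0.4696 s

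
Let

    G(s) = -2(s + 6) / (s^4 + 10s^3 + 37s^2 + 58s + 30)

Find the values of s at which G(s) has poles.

The poles are the roots of the denominator s^4 + 10s^3 + 37s^2 + 58s + 30 = 0.
Trying s = -3: the polynomial evaluates to 0, so (s + 3) is a factor.
Dividing out leaves s^3 + 7s^2 + 16s + 10 = 0.
This factors further as (s^2 + 6s + 10)(s + 1) = 0.

s = -3 + j, -3 - j, -3, -1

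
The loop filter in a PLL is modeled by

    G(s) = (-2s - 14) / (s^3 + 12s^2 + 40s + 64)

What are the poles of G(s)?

s = -2 ± 2j, -8

The poles are the roots of the denominator s^3 + 12s^2 + 40s + 64 = 0.
Trying s = -8: the polynomial evaluates to 0, so (s + 8) is a factor.
Dividing out leaves s^2 + 4s + 8 = 0.
The quadratic formula then gives s = -2 ± 2j.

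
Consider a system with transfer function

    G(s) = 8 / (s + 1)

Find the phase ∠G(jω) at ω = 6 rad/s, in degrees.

∠G(j6) ≈ -80.54°

At s = j6: numerator = 8, denominator = 1 + j6.
∠G = ∠num − ∠den = 0° − (80.538°) = -80.54°.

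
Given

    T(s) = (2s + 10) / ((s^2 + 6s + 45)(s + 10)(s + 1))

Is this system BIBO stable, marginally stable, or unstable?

stable

The poles can be read from the denominator factors: s = -3 ± 6j, -10, -1.
Since all poles lie strictly in the left half-plane, the system is stable.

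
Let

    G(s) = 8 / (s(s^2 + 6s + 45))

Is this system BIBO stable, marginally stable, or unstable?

marginally stable

The poles can be read from the denominator factors: s = 0, -3 ± 6j.
Since the simple pole(s) at s = 0 lie on the jω-axis with none in the right half-plane, the system is marginally stable.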